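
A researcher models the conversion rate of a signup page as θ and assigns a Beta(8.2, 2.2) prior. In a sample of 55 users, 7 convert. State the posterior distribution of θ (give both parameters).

The binomial likelihood is conjugate to the Beta prior: with 7 successes and 48 failures, the posterior is Beta(8.2+7, 2.2+48) = Beta(15.2, 50.2).

Posterior: Beta(15.2, 50.2)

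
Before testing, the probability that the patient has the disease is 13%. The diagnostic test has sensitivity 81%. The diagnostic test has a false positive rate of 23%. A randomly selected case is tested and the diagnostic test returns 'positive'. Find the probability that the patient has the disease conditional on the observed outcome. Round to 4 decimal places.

Write H for 'the patient has the disease'. Prior odds H:¬H = 0.13/0.87 = 0.14943. For the 'positive' outcome, the likelihood ratio is 0.81/0.23 = 3.5217.
Posterior odds = 0.14943 × 3.5217 = 0.52624, so P(H|E) = 0.52624/(1+0.52624) = 0.3448.

P(H | E) ≈ 0.3448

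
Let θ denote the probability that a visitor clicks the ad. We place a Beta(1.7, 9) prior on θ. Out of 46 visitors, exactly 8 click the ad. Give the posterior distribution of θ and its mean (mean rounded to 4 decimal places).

Observing 8 successes and 38 failures updates Beta(1.7, 9) by adding the success and failure counts to the two shape parameters: α = 1.7+8 = 9.7, β = 9+38 = 47.
E[θ | data] = 9.7/(9.7+47) = 0.1711.

Posterior: Beta(9.7, 47); mean ≈ 0.1711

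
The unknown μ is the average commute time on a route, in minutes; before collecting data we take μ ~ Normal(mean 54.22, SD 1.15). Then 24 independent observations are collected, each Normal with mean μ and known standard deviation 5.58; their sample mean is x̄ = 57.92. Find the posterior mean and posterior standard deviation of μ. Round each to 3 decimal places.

Posterior mean ≈ 56.088; posterior SD ≈ 0.809

Prior precision 1/τ₀² = 1/1.15² = 0.756144; data precision n/σ² = 24/5.58² = 0.770802.
Posterior precision = 0.756144 + 0.770802 = 1.52695, giving posterior SD = 1/√1.52695 = 0.809.
Posterior mean = (0.756144·54.22 + 0.770802·57.92) / 1.52695 = 56.088.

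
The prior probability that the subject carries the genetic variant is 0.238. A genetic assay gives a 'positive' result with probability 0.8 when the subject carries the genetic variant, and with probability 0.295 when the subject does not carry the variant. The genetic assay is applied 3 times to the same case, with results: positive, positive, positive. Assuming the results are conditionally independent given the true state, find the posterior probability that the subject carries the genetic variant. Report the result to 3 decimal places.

Posterior P(H) ≈ 0.862

Let H be the event that the subject carries the genetic variant; start with P(H) = 0.238. P('positive'|H) = 0.8, P('positive'|¬H) = 0.295.
Update on result 1 ('positive'): P(H) ← 0.8·0.2380 / (0.8·0.2380 + 0.295·0.7620) = 0.19040/0.41519 = 0.4586.
Update on result 2 ('positive'): P(H) ← 0.8·0.4586 / (0.8·0.4586 + 0.295·0.5414) = 0.36687/0.52659 = 0.6967.
Update on result 3 ('positive'): P(H) ← 0.8·0.6967 / (0.8·0.6967 + 0.295·0.3033) = 0.55735/0.64683 = 0.8617.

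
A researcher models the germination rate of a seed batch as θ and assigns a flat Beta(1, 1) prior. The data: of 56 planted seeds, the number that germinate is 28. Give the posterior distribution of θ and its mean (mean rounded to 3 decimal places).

Posterior: Beta(29, 29); mean ≈ 0.500

The binomial likelihood is conjugate to the Beta prior: with 28 successes and 28 failures, the posterior is Beta(1+28, 1+28) = Beta(29, 29).
Posterior mean = α/(α+β) = 29/58 = 0.500.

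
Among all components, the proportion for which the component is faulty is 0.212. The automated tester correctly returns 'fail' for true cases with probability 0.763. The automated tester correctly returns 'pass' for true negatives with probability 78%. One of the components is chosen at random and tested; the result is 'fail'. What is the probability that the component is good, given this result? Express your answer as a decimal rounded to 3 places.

P(¬H | E) ≈ 0.517

Write H for 'the component is faulty'. Prior odds H:¬H = 0.212/0.788 = 0.26904. For the 'fail' outcome, the likelihood ratio is 0.763/0.22 = 3.4682.
Posterior odds = 0.26904 × 3.4682 = 0.93306, so P(H|E) = 0.93306/(1+0.93306) = 0.483. Then P(¬H|E) = 1 − 0.483 = 0.517.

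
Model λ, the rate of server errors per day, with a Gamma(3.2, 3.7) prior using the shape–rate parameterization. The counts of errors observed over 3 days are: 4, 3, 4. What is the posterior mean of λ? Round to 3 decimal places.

Posterior mean ≈ 2.119

The Poisson likelihood adds the total count to the shape and the number of exposure periods to the rate. Here ∑xᵢ = 11 and n = 3, so shape 3.2→14.2 and rate 3.7→6.7.
Posterior mean = shape/rate = 14.2/6.7 = 2.119.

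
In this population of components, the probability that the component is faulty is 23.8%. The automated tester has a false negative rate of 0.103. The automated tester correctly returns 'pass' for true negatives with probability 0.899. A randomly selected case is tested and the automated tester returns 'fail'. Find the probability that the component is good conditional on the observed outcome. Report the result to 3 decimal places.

Let H be the event that the component is faulty. P(H) = 0.238, so P(¬H) = 0.762. With E the 'fail' result, P(E|H) = 0.897 and P(E|¬H) = 0.101.
P(E) = 0.897·0.238 + 0.101·0.762 = 0.21349 + 0.076962 = 0.29045.
By Bayes' theorem, P(H|E) = 0.21349 / 0.29045 = 0.735. Hence P(¬H|E) = 1 − 0.735 = 0.265.

P(¬H | E) ≈ 0.265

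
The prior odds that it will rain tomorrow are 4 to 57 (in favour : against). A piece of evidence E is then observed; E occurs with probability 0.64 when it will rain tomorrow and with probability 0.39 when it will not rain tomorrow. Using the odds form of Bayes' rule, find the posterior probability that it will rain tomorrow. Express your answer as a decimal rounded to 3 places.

Prior odds = 4/57 = 0.070175. In log-odds, ln(0.070175) = -2.6568.
Add log likelihood ratio: ln(1.6410) = 0.49532.
Posterior log-odds = -2.1614, so posterior odds = exp(-2.1614) = 0.11516. Converting, P(H|E) = 0.11516/1.1152 = 0.103.

Posterior probability ≈ 0.103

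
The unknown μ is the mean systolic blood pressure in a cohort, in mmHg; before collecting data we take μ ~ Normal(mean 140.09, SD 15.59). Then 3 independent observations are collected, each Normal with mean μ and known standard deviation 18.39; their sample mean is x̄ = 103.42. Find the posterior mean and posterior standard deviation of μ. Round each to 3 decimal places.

Prior precision 1/τ₀² = 1/15.59² = 0.00411441; data precision n/σ² = 3/18.39² = 0.00887070.
Posterior precision = 0.00411441 + 0.00887070 = 0.0129851, giving posterior SD = 1/√0.0129851 = 8.776.
Posterior mean = (0.00411441·140.09 + 0.00887070·103.42) / 0.0129851 = 115.039.

Posterior mean ≈ 115.039; posterior SD ≈ 8.776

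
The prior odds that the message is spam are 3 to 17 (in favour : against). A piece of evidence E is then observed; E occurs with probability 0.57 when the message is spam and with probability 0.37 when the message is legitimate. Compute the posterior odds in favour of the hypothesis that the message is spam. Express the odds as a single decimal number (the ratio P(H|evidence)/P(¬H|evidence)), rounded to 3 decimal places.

Prior odds = 3/17 = 0.17647. In log-odds, ln(0.17647) = -1.7346.
Add log likelihood ratio: ln(1.5405) = 0.43213.
Posterior log-odds = -1.3025, so posterior odds = exp(-1.3025) = 0.27186.

Posterior odds ≈ 0.272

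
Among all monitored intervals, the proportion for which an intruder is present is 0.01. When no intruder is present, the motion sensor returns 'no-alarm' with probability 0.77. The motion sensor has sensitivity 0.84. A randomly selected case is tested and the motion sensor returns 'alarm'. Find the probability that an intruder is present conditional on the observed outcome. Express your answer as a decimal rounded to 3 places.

P(H | E) ≈ 0.036

Let H be the event that an intruder is present. P(H) = 0.01, so P(¬H) = 0.99. With E the 'alarm' result, P(E|H) = 0.84 and P(E|¬H) = 0.23.
P(E) = 0.84·0.01 + 0.23·0.99 = 0.0084000 + 0.22770 = 0.23610.
By Bayes' theorem, P(H|E) = 0.0084000 / 0.23610 = 0.036.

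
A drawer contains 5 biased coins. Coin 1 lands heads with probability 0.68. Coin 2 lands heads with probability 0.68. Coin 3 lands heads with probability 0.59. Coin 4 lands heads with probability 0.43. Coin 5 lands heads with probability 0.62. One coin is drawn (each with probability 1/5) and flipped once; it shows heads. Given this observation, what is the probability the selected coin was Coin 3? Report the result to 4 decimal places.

Posterior probability ≈ 0.1967

P(heads|C1) = 0.68; P(heads|C2) = 0.68; P(heads|C3) = 0.59; P(heads|C4) = 0.43; P(heads|C5) = 0.62.
Prior × likelihood for each source: 0.2·0.68=0.1360, 0.2·0.68=0.1360, 0.2·0.59=0.1180, 0.2·0.43=0.08600, 0.2·0.62=0.1240. Summing gives P(heads) = 0.60000.
P(Coin 3 | heads) = 0.1180 / 0.60000 = 0.1967.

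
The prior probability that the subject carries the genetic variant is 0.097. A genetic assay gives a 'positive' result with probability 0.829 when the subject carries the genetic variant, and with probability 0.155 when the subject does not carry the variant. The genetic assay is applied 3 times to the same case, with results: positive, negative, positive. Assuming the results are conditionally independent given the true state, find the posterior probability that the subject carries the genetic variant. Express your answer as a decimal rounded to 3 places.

Let H be the event that the subject carries the genetic variant; start with P(H) = 0.097. P('positive'|H) = 0.829, P('positive'|¬H) = 0.155.
Update on result 1 ('positive'): P(H) ← 0.829·0.0970 / (0.829·0.0970 + 0.155·0.9030) = 0.080413/0.22038 = 0.3649.
Update on result 2 ('negative'): P(H) ← 0.171·0.3649 / (0.171·0.3649 + 0.845·0.6351) = 0.062396/0.59907 = 0.1042.
Update on result 3 ('positive'): P(H) ← 0.829·0.1042 / (0.829·0.1042 + 0.155·0.8958) = 0.086344/0.22520 = 0.3834.

Posterior P(H) ≈ 0.383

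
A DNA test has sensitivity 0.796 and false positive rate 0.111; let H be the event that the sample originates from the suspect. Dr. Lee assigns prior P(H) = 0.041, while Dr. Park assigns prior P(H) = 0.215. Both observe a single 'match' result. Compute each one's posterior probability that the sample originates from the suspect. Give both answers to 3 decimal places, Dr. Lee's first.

Dr. Lee: 0.235; Dr. Park: 0.663

The likelihood ratio for a 'match' result is 0.796/0.111 = 7.1712.
Dr. Lee: prior odds 0.041/0.959 = 0.042753; posterior odds 0.30659; posterior probability 0.235.
Dr. Park: prior odds 0.215/0.785 = 0.27389; posterior odds 1.9641; posterior probability 0.663.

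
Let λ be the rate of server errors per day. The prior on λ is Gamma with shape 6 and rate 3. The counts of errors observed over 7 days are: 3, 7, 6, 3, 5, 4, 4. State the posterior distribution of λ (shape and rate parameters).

Posterior: Gamma(shape=38, rate=10)

The Poisson likelihood adds the total count to the shape and the number of exposure periods to the rate. Here ∑xᵢ = 32 and n = 7, so shape 6→38 and rate 3→10.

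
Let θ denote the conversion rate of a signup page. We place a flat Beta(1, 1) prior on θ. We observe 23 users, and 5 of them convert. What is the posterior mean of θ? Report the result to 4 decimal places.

Posterior mean ≈ 0.2400

The binomial likelihood is conjugate to the Beta prior: with 5 successes and 18 failures, the posterior is Beta(1+5, 1+18) = Beta(6, 19).
Posterior mean = α/(α+β) = 6/25 = 0.2400.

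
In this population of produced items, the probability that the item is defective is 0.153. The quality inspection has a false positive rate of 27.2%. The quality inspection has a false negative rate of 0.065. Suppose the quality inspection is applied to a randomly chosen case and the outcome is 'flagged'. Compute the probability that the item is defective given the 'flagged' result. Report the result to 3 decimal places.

Write H for 'the item is defective'. Prior odds H:¬H = 0.153/0.847 = 0.18064. For the 'flagged' outcome, the likelihood ratio is 0.935/0.272 = 3.4375.
Posterior odds = 0.18064 × 3.4375 = 0.62094, so P(H|E) = 0.62094/(1+0.62094) = 0.383.

P(H | E) ≈ 0.383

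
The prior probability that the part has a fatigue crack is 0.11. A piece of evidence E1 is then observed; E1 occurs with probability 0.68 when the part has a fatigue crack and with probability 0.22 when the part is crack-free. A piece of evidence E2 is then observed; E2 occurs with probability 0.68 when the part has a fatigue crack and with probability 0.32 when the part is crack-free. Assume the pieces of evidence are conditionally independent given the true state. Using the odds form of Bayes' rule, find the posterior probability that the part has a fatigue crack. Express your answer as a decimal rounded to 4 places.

Prior odds = 0.11/(1−0.11) = 0.12360.
Likelihood ratio for E1 = 0.68/0.22 = 3.0909.
Likelihood ratio for E2 = 0.68/0.32 = 2.1250.
Posterior odds = prior odds × LR₁ × LR₂ = 0.81180.
Posterior probability = odds/(1+odds) = 0.81180/1.8118 = 0.4481.

Posterior probability ≈ 0.4481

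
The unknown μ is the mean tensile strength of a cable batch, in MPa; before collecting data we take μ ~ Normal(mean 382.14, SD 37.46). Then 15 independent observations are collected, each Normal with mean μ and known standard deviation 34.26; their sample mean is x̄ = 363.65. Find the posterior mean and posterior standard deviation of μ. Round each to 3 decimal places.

With known σ, the Normal prior is conjugate. Weight on the data is w = (n/σ²)/(n/σ² + 1/τ₀²) = 0.0127796/(0.0127796+0.00071263) = 0.94718.
Posterior mean = w·x̄ + (1−w)·μ₀ = 0.94718·363.65 + 0.052818·382.14 = 364.627. Posterior variance = 1/(0.0127796+0.00071263) = 74.1168, so SD = 8.609.

Posterior mean ≈ 364.627; posterior SD ≈ 8.609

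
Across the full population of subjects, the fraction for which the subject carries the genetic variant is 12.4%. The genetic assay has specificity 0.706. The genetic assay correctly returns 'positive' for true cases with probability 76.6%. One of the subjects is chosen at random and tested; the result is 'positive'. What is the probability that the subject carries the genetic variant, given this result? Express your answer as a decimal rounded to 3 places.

Let H be the event that the subject carries the genetic variant. P(H) = 0.124, so P(¬H) = 0.876. With E the 'positive' result, P(E|H) = 0.766 and P(E|¬H) = 0.294.
P(E) = 0.766·0.124 + 0.294·0.876 = 0.094984 + 0.25754 = 0.35253.
By Bayes' theorem, P(H|E) = 0.094984 / 0.35253 = 0.269.

P(H | E) ≈ 0.269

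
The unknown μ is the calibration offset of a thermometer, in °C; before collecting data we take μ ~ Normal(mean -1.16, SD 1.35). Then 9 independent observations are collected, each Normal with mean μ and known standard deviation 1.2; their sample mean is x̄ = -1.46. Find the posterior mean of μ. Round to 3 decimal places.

Prior precision 1/τ₀² = 1/1.35² = 0.548697; data precision n/σ² = 9/1.2² = 6.25000.
Posterior precision = 0.548697 + 6.25000 = 6.79870.
Posterior mean = (0.548697·-1.16 + 6.25000·-1.46) / 6.79870 = -1.436.

Posterior mean ≈ -1.436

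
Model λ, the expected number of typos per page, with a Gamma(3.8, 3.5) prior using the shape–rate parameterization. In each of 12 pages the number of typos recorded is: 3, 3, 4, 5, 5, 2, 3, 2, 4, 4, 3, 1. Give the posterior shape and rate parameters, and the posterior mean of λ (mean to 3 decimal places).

Total count ∑xᵢ = 39 over n = 12 pages.
Gamma is conjugate to the Poisson likelihood: posterior is Gamma(shape = 3.8+39 = 42.8, rate = 3.5+12 = 15.5).
E[λ | data] = 42.8/15.5 = 2.761.

Posterior: Gamma(shape=42.8, rate=15.5); mean ≈ 2.761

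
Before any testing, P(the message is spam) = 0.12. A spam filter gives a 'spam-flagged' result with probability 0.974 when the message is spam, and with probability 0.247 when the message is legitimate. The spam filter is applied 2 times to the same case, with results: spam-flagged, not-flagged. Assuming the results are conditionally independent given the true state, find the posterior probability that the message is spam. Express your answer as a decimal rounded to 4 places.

Let H be the event that the message is spam; start with P(H) = 0.12. P('spam-flagged'|H) = 0.974, P('spam-flagged'|¬H) = 0.247.
Update on result 1 ('spam-flagged'): P(H) ← 0.974·0.1200 / (0.974·0.1200 + 0.247·0.8800) = 0.11688/0.33424 = 0.3497.
Update on result 2 ('not-flagged'): P(H) ← 0.026·0.3497 / (0.026·0.3497 + 0.753·0.6503) = 0.0090919/0.49878 = 0.0182.

Posterior P(H) ≈ 0.0182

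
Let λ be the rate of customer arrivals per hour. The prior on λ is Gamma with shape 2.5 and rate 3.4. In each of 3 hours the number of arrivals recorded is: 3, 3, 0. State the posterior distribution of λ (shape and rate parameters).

The Poisson likelihood adds the total count to the shape and the number of exposure periods to the rate. Here ∑xᵢ = 6 and n = 3, so shape 2.5→8.5 and rate 3.4→6.4.

Posterior: Gamma(shape=8.5, rate=6.4)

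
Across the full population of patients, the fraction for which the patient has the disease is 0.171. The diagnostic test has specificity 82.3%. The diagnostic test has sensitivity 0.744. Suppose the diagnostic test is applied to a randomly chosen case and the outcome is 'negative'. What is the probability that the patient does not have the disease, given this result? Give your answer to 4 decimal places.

P(¬H | E) ≈ 0.9397

Write H for 'the patient has the disease'. Prior odds H:¬H = 0.171/0.829 = 0.20627. For the 'negative' outcome, the likelihood ratio is 0.256/0.823 = 0.31106.
Posterior odds = 0.20627 × 0.31106 = 0.064163, so P(H|E) = 0.064163/(1+0.064163) = 0.0603. Then P(¬H|E) = 1 − 0.0603 = 0.9397.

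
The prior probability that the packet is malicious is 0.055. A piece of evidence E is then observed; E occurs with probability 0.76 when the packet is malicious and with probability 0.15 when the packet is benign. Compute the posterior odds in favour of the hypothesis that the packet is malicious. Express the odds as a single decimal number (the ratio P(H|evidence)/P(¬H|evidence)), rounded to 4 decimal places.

Posterior odds ≈ 0.2949

Prior odds = 0.055/(1−0.055) = 0.058201. In log-odds, ln(0.058201) = -2.8439.
Add log likelihood ratio: ln(5.0667) = 1.6227.
Posterior log-odds = -1.2212, so posterior odds = exp(-1.2212) = 0.29489.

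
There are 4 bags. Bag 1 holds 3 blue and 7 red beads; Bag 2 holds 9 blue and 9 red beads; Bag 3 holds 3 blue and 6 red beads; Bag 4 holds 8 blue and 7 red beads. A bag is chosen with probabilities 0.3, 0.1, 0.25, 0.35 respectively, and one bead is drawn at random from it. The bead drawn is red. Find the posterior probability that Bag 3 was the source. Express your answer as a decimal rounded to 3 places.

P(red|Bag 1) = 0.7; P(red|Bag 2) = 0.5; P(red|Bag 3) = 0.6667; P(red|Bag 4) = 0.4667.
Prior × likelihood for each source: 0.3·0.7=0.2100, 0.1·0.5=0.05000, 0.25·0.6667=0.1667, 0.35·0.4667=0.1633. Summing gives P(red) = 0.59000.
P(Bag 3 | red) = 0.1667 / 0.59000 = 0.282.

Posterior probability ≈ 0.282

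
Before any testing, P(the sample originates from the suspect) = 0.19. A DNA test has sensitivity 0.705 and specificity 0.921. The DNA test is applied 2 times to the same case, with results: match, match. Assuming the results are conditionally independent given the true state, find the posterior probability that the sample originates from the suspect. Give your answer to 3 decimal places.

With H the event that the sample originates from the suspect, the joint likelihood of the observed sequence is P(data|H) = 0.705·0.705 = 0.49702 and P(data|¬H) = 0.079·0.079 = 0.0062410.
Bayes: P(H|data) = 0.19·0.49702 / (0.19·0.49702 + 0.81·0.0062410) = 0.094435/0.099490 = 0.9492.

Posterior P(H) ≈ 0.949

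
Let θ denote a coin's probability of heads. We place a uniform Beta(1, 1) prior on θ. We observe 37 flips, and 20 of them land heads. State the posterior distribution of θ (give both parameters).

Posterior: Beta(21, 18)

Observing 20 successes and 17 failures updates Beta(1, 1) by adding the success and failure counts to the two shape parameters: α = 1+20 = 21, β = 1+17 = 18.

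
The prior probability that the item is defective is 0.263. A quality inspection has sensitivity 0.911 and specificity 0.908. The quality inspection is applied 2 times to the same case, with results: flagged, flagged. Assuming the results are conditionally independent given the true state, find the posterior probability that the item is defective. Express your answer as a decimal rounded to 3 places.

With H the event that the item is defective, the joint likelihood of the observed sequence is P(data|H) = 0.911·0.911 = 0.82992 and P(data|¬H) = 0.092·0.092 = 0.0084640.
Bayes: P(H|data) = 0.263·0.82992 / (0.263·0.82992 + 0.737·0.0084640) = 0.21827/0.22451 = 0.9722.

Posterior P(H) ≈ 0.972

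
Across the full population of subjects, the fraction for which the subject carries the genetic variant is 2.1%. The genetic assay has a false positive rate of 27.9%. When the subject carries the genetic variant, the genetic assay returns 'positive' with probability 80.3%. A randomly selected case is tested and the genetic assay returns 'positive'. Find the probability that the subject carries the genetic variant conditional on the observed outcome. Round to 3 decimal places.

P(H | E) ≈ 0.058

Write H for 'the subject carries the genetic variant'. Prior odds H:¬H = 0.021/0.979 = 0.021450. For the 'positive' outcome, the likelihood ratio is 0.803/0.279 = 2.8781.
Posterior odds = 0.021450 × 2.8781 = 0.061737, so P(H|E) = 0.061737/(1+0.061737) = 0.058.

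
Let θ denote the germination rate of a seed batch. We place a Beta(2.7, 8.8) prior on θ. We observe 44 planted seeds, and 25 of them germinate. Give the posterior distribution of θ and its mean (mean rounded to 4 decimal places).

Posterior: Beta(27.7, 27.8); mean ≈ 0.4991

Observing 25 successes and 19 failures updates Beta(2.7, 8.8) by adding the success and failure counts to the two shape parameters: α = 2.7+25 = 27.7, β = 8.8+19 = 27.8.
E[θ | data] = 27.7/(27.7+27.8) = 0.4991.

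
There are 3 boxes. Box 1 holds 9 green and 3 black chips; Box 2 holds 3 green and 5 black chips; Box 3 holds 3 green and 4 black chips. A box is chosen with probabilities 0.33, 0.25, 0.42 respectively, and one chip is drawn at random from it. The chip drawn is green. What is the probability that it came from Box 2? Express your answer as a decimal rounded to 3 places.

Tabulate prior·likelihood by source: [1] prior 0.33, lik 0.75, product 0.2475; [2] prior 0.25, lik 0.375, product 0.09375; [3] prior 0.42, lik 0.4286, product 0.1800.
Normalizing constant = 0.52125; the posterior for Box 2 is its product over the sum, 0.09375/0.52125 = 0.180.

Posterior probability ≈ 0.180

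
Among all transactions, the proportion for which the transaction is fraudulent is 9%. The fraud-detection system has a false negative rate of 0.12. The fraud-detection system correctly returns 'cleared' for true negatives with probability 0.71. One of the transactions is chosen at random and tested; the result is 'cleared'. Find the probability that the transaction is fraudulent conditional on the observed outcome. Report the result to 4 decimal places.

Let H be the event that the transaction is fraudulent. P(H) = 0.09, so P(¬H) = 0.91. With E the 'cleared' result, P(E|H) = 0.12 and P(E|¬H) = 0.71.
P(E) = 0.12·0.09 + 0.71·0.91 = 0.010800 + 0.64610 = 0.65690.
By Bayes' theorem, P(H|E) = 0.010800 / 0.65690 = 0.0164.

P(H | E) ≈ 0.0164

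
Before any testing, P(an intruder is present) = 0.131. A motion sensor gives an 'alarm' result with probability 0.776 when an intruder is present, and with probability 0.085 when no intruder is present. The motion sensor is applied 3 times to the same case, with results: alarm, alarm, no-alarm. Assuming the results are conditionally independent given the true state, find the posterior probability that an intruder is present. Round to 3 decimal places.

Let H be the event that an intruder is present; start with P(H) = 0.131. P('alarm'|H) = 0.776, P('alarm'|¬H) = 0.085.
Update on result 1 ('alarm'): P(H) ← 0.776·0.1310 / (0.776·0.1310 + 0.085·0.8690) = 0.10166/0.17552 = 0.5792.
Update on result 2 ('alarm'): P(H) ← 0.776·0.5792 / (0.776·0.5792 + 0.085·0.4208) = 0.44943/0.48520 = 0.9263.
Update on result 3 ('no-alarm'): P(H) ← 0.224·0.9263 / (0.224·0.9263 + 0.915·0.0737) = 0.20749/0.27494 = 0.7547.

Posterior P(H) ≈ 0.755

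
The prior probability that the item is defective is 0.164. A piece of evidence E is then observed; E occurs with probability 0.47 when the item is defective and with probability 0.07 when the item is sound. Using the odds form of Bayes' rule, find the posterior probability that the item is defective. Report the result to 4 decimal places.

Prior odds = 0.164/(1−0.164) = 0.19617.
Likelihood ratio for E = 0.47/0.07 = 6.7143.
Posterior odds = prior odds × LR = 1.3172.
Posterior probability = odds/(1+odds) = 1.3172/2.3172 = 0.5684.

Posterior probability ≈ 0.5684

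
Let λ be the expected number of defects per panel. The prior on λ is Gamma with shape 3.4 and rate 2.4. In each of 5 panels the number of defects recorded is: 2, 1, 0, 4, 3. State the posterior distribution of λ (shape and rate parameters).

Total count ∑xᵢ = 10 over n = 5 panels.
Gamma is conjugate to the Poisson likelihood: posterior is Gamma(shape = 3.4+10 = 13.4, rate = 2.4+5 = 7.4).

Posterior: Gamma(shape=13.4, rate=7.4)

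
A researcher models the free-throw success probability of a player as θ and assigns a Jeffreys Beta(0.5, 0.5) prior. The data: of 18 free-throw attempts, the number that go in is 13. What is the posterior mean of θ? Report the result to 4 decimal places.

Posterior mean ≈ 0.7105

The binomial likelihood is conjugate to the Beta prior: with 13 successes and 5 failures, the posterior is Beta(0.5+13, 0.5+5) = Beta(13.5, 5.5).
Posterior mean = α/(α+β) = 13.5/19 = 0.7105.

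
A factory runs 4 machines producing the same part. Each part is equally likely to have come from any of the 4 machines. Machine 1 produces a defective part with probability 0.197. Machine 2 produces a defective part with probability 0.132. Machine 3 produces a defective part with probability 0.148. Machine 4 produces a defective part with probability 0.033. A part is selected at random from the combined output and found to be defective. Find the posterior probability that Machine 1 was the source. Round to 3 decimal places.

Posterior probability ≈ 0.386

Tabulate prior·likelihood by source: [1] prior 0.25, lik 0.197, product 0.04925; [2] prior 0.25, lik 0.132, product 0.03300; [3] prior 0.25, lik 0.148, product 0.03700; [4] prior 0.25, lik 0.033, product 0.008250.
Normalizing constant = 0.12750; the posterior for Machine 1 is its product over the sum, 0.04925/0.12750 = 0.386.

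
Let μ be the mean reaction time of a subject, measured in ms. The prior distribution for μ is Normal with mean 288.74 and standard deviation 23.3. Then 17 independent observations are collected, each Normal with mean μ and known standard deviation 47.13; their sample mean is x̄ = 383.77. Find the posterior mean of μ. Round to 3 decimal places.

With known σ, the Normal prior is conjugate. Weight on the data is w = (n/σ²)/(n/σ² + 1/τ₀²) = 0.00765339/(0.00765339+0.00184199) = 0.80601.
Posterior mean = w·x̄ + (1−w)·μ₀ = 0.80601·383.77 + 0.19399·288.74 = 365.335.

Posterior mean ≈ 365.335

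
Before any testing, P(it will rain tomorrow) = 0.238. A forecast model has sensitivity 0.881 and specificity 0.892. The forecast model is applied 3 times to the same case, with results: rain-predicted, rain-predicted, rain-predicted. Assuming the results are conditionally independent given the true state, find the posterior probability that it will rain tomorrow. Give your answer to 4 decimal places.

Let H be the event that it will rain tomorrow; start with P(H) = 0.238. P('rain-predicted'|H) = 0.881, P('rain-predicted'|¬H) = 0.108.
Update on result 1 ('rain-predicted'): P(H) ← 0.881·0.2380 / (0.881·0.2380 + 0.108·0.7620) = 0.20968/0.29197 = 0.7181.
Update on result 2 ('rain-predicted'): P(H) ← 0.881·0.7181 / (0.881·0.7181 + 0.108·0.2819) = 0.63268/0.66312 = 0.9541.
Update on result 3 ('rain-predicted'): P(H) ← 0.881·0.9541 / (0.881·0.9541 + 0.108·0.0459) = 0.84056/0.84552 = 0.9941.

Posterior P(H) ≈ 0.9941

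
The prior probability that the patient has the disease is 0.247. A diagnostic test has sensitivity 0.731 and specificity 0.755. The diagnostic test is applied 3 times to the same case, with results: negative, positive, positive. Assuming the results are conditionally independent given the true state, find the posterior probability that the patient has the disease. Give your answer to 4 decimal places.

Posterior P(H) ≈ 0.5099

Let H be the event that the patient has the disease; start with P(H) = 0.247. P('positive'|H) = 0.731, P('positive'|¬H) = 0.245.
Update on result 1 ('negative'): P(H) ← 0.269·0.2470 / (0.269·0.2470 + 0.755·0.7530) = 0.066443/0.63496 = 0.1046.
Update on result 2 ('positive'): P(H) ← 0.731·0.1046 / (0.731·0.1046 + 0.245·0.8954) = 0.076493/0.29586 = 0.2585.
Update on result 3 ('positive'): P(H) ← 0.731·0.2585 / (0.731·0.2585 + 0.245·0.7415) = 0.18900/0.37065 = 0.5099.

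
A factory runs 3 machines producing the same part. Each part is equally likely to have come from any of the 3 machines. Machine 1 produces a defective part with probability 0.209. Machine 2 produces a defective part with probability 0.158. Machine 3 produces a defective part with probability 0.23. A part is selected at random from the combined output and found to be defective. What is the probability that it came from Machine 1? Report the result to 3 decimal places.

P(defective|M1) = 0.209; P(defective|M2) = 0.158; P(defective|M3) = 0.23.
Prior × likelihood for each source: 0.333333·0.209=0.06967, 0.333333·0.158=0.05267, 0.333333·0.23=0.07667. Summing gives P(defective) = 0.19900.
P(Machine 1 | defective) = 0.06967 / 0.19900 = 0.350.

Posterior probability ≈ 0.350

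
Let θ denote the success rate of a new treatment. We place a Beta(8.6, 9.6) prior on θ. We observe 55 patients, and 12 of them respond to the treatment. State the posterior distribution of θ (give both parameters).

Observing 12 successes and 43 failures updates Beta(8.6, 9.6) by adding the success and failure counts to the two shape parameters: α = 8.6+12 = 20.6, β = 9.6+43 = 52.6.

Posterior: Beta(20.6, 52.6)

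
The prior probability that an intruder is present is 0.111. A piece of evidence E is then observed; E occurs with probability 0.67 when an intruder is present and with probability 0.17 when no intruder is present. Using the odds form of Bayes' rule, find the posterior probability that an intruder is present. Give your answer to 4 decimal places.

Prior odds = 0.111/(1−0.111) = 0.12486.
Likelihood ratio for E = 0.67/0.17 = 3.9412.
Posterior odds = prior odds × LR = 0.49209.
Posterior probability = odds/(1+odds) = 0.49209/1.4921 = 0.3298.

Posterior probability ≈ 0.3298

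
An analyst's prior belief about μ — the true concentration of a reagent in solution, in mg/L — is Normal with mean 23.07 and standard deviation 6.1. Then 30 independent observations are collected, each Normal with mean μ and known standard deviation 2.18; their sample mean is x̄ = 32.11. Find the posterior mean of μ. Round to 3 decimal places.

Posterior mean ≈ 32.072

With known σ, the Normal prior is conjugate. Weight on the data is w = (n/σ²)/(n/σ² + 1/τ₀²) = 6.31260/(6.31260+0.0268745) = 0.99576.
Posterior mean = w·x̄ + (1−w)·μ₀ = 0.99576·32.11 + 0.0042392·23.07 = 32.072.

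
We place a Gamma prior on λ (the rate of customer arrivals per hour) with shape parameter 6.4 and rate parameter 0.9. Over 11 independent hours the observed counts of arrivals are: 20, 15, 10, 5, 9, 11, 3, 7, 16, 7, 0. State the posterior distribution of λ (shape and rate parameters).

Posterior: Gamma(shape=109.4, rate=11.9)

Total count ∑xᵢ = 103 over n = 11 hours.
Gamma is conjugate to the Poisson likelihood: posterior is Gamma(shape = 6.4+103 = 109.4, rate = 0.9+11 = 11.9).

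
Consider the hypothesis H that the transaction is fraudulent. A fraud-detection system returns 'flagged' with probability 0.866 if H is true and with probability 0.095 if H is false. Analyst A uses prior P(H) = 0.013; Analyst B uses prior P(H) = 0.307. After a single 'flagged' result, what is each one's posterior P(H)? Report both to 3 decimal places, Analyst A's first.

The likelihood ratio for a 'flagged' result is 0.866/0.095 = 9.1158.
Analyst A: prior odds 0.013/0.987 = 0.013171; posterior odds 0.12007; posterior probability 0.107.
Analyst B: prior odds 0.307/0.693 = 0.44300; posterior odds 4.0383; posterior probability 0.802.

Analyst A: 0.107; Analyst B: 0.802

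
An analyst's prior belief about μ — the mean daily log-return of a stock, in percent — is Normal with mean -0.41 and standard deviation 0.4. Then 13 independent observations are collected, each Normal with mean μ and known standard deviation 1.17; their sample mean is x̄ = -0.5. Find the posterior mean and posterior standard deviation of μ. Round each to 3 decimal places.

Posterior mean ≈ -0.464; posterior SD ≈ 0.252

Prior precision 1/τ₀² = 1/0.4² = 6.25000; data precision n/σ² = 13/1.17² = 9.49668.
Posterior precision = 6.25000 + 9.49668 = 15.7467, giving posterior SD = 1/√15.7467 = 0.252.
Posterior mean = (6.25000·-0.41 + 9.49668·-0.5) / 15.7467 = -0.464.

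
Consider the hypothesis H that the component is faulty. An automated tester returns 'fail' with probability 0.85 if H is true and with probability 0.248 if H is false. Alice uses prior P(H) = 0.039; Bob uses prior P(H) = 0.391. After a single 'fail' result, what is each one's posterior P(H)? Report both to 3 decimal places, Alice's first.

Alice: 0.122; Bob: 0.688

P('+'|H) = 0.85, P('+'|¬H) = 0.248.
Alice: numerator 0.85·0.039 = 0.033150; evidence = 0.033150+0.248·0.961 = 0.27148; posterior = 0.122.
Bob: numerator 0.85·0.391 = 0.33235; evidence = 0.33235+0.248·0.609 = 0.48338; posterior = 0.688.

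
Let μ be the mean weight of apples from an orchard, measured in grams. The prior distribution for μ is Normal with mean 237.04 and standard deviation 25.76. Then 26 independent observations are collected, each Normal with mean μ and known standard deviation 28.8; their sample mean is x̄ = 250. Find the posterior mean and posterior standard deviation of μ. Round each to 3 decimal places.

With known σ, the Normal prior is conjugate. Weight on the data is w = (n/σ²)/(n/σ² + 1/τ₀²) = 0.0313465/(0.0313465+0.00150698) = 0.95413.
Posterior mean = w·x̄ + (1−w)·μ₀ = 0.95413·250 + 0.045870·237.04 = 249.406. Posterior variance = 1/(0.0313465+0.00150698) = 30.4382, so SD = 5.517.

Posterior mean ≈ 249.406; posterior SD ≈ 5.517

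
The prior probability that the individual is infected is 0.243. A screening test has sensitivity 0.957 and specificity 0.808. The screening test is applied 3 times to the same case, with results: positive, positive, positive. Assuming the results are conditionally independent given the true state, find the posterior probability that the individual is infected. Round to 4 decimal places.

Posterior P(H) ≈ 0.9755

With H the event that the individual is infected, the joint likelihood of the observed sequence is P(data|H) = 0.957·0.957·0.957 = 0.87647 and P(data|¬H) = 0.192·0.192·0.192 = 0.0070779.
Bayes: P(H|data) = 0.243·0.87647 / (0.243·0.87647 + 0.757·0.0070779) = 0.21298/0.21834 = 0.9755.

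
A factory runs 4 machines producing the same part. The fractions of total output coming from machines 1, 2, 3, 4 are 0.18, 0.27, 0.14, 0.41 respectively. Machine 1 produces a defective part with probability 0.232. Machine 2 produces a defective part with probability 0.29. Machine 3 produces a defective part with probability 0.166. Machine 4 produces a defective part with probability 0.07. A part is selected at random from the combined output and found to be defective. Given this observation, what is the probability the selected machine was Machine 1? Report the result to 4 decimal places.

Posterior probability ≈ 0.2428

P(defective|M1) = 0.232; P(defective|M2) = 0.29; P(defective|M3) = 0.166; P(defective|M4) = 0.07.
Prior × likelihood for each source: 0.18·0.232=0.04176, 0.27·0.29=0.07830, 0.14·0.166=0.02324, 0.41·0.07=0.02870. Summing gives P(defective) = 0.17200.
P(Machine 1 | defective) = 0.04176 / 0.17200 = 0.2428.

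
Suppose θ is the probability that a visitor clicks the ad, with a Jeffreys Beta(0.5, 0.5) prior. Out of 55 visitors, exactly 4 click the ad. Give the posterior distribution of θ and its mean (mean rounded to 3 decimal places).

Posterior: Beta(4.5, 51.5); mean ≈ 0.080

Observing 4 successes and 51 failures updates Beta(0.5, 0.5) by adding the success and failure counts to the two shape parameters: α = 0.5+4 = 4.5, β = 0.5+51 = 51.5.
Posterior mean = α/(α+β) = 4.5/56 = 0.080.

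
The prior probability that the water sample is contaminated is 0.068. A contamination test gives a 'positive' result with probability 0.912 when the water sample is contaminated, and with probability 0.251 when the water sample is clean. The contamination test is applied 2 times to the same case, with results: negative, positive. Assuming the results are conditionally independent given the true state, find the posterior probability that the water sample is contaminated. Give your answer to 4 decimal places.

Let H be the event that the water sample is contaminated; start with P(H) = 0.068. P('positive'|H) = 0.912, P('positive'|¬H) = 0.251.
Update on result 1 ('negative'): P(H) ← 0.088·0.0680 / (0.088·0.0680 + 0.749·0.9320) = 0.0059840/0.70405 = 0.0085.
Update on result 2 ('positive'): P(H) ← 0.912·0.0085 / (0.912·0.0085 + 0.251·0.9915) = 0.0077514/0.25662 = 0.0302.

Posterior P(H) ≈ 0.0302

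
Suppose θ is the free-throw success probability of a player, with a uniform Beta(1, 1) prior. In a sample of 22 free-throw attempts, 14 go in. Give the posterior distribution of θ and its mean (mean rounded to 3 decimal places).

Observing 14 successes and 8 failures updates Beta(1, 1) by adding the success and failure counts to the two shape parameters: α = 1+14 = 15, β = 1+8 = 9.
E[θ | data] = 15/(15+9) = 0.625.

Posterior: Beta(15, 9); mean ≈ 0.625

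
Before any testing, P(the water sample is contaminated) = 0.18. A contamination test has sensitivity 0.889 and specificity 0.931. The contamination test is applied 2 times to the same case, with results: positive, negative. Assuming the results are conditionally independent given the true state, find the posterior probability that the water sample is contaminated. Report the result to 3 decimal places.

With H the event that the water sample is contaminated, the joint likelihood of the observed sequence is P(data|H) = 0.889·0.111 = 0.098679 and P(data|¬H) = 0.069·0.931 = 0.064239.
Bayes: P(H|data) = 0.18·0.098679 / (0.18·0.098679 + 0.82·0.064239) = 0.017762/0.070438 = 0.2522.

Posterior P(H) ≈ 0.252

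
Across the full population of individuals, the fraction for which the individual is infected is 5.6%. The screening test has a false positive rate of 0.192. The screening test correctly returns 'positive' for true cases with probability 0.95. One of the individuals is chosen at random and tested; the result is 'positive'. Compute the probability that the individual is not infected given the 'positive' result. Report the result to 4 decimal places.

P(¬H | E) ≈ 0.7731

Let H be the event that the individual is infected. P(H) = 0.056, so P(¬H) = 0.944. With E the 'positive' result, P(E|H) = 0.95 and P(E|¬H) = 0.192.
P(E) = 0.95·0.056 + 0.192·0.944 = 0.053200 + 0.18125 = 0.23445.
By Bayes' theorem, P(H|E) = 0.053200 / 0.23445 = 0.2269. Hence P(¬H|E) = 1 − 0.2269 = 0.7731.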